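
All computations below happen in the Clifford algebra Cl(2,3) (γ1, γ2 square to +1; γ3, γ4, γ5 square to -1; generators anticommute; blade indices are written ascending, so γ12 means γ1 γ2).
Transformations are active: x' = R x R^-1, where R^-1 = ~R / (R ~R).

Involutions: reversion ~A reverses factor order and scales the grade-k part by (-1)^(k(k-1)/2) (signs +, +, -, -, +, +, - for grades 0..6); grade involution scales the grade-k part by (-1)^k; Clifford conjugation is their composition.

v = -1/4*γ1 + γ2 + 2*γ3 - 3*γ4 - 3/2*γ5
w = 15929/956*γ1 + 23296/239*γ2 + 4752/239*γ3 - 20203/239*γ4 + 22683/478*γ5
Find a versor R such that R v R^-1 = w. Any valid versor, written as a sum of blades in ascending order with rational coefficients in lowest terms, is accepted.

Take R = v + w = 7845/478*γ1 + 23535/239*γ2 + 5230/239*γ3 - 20920/239*γ4 + 10983/239*γ5. Because q(v) = q(w) = -227/16, conjugation by R sends v exactly to w.
Answer: 7845/478*γ1 + 23535/239*γ2 + 5230/239*γ3 - 20920/239*γ4 + 10983/239*γ5


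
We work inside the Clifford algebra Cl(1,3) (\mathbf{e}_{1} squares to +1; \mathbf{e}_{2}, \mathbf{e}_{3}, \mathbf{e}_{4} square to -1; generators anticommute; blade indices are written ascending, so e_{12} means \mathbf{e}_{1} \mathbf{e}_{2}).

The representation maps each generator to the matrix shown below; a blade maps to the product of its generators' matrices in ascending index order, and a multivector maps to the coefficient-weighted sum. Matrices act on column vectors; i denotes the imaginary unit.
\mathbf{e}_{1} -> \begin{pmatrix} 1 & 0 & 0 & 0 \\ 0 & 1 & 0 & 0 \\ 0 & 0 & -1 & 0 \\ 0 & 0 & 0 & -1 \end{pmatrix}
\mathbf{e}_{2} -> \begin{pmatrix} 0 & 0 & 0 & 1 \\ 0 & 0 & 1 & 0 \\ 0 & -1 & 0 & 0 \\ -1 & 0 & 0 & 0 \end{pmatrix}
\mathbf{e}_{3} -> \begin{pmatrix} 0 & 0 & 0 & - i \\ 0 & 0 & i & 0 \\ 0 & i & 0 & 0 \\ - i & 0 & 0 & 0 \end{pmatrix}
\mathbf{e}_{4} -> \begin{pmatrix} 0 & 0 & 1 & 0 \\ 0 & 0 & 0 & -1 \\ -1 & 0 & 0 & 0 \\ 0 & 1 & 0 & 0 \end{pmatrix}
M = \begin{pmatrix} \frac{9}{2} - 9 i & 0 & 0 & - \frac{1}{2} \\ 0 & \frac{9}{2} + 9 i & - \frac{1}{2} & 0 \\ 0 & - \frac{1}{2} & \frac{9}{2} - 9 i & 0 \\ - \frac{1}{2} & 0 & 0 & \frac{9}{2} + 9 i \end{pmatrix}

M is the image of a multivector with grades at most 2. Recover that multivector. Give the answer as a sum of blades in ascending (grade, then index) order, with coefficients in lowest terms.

Method: the blade images are trace-orthogonal — tr(rho(e_A) rho(e_B)^-1) = 4 if A = B and 0 otherwise — and rho(e_A)^-1 = (e_A)^2 * rho(e_A) with (e_A)^2 = +1 or -1, so the coefficient of e_A in the preimage is (e_A)^2 * tr(M rho(e_A))/4.
Nonzero projections over blades of grade <= 2: 1: (1)^2 = +1, tr(M 1) = 18, coefficient \frac{9}{2}; e_{12}: (e_{12})^2 = +1, tr(M rho(e_{12})) = -2, coefficient -\frac{1}{2}; e_{23}: (e_{23})^2 = -1, tr(M rho(e_{23})) = -36, coefficient 9. Every other blade of grade <= 2 projects to 0.
Answer: \frac{9}{2} - \frac{1}{2} e_{12} + 9 e_{23}


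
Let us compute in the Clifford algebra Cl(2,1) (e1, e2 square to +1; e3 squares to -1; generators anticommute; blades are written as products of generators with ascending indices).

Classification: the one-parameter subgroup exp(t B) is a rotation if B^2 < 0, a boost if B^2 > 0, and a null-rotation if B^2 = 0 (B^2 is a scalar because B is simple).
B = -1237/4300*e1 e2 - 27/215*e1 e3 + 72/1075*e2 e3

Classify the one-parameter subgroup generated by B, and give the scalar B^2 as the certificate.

B^2 term by term: the squares give (-1237/4300)^2*(e1 e2)^2 + (-27/215)^2*(e1 e3)^2 + (72/1075)^2*(e2 e3)^2 = 1530169/18490000*(-1) + 729/46225*(+1) + 5184/1155625*(+1) = -1/16 (each basis 2-blade squares to minus the product of its generators' squares); cross terms between blades sharing an index anticommute and cancel. So B^2 = -1/16.
Answer: rotation, certificate B^2 = -1/16. One invariant decides it: the square -1/16 survives every conjugation, and its sign is exactly the classification.


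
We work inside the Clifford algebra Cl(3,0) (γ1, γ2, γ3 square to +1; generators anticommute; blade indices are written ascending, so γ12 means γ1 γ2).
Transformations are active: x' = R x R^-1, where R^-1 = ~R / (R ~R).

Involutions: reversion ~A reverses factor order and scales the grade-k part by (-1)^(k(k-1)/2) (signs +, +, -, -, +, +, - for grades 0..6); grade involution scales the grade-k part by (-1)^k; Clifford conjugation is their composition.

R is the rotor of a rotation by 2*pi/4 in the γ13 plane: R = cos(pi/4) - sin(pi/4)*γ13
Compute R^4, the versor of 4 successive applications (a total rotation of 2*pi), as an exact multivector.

Because a rotor carries half the rotation angle, composing 4 copies of this γ13-plane rotor multiplies the phase: 4*(pi/4) = pi, hence R^4 = cos(pi) - sin(pi)*γ13.
cos(pi) = -1 and sin(pi) = 0, so R^4 = -1. The total rotation 2*pi is 1 full turn, so every vector returns to itself, yet the rotor is -1, on the OTHER sheet of the double cover (an odd number of 2*pi turns).
Answer: -1


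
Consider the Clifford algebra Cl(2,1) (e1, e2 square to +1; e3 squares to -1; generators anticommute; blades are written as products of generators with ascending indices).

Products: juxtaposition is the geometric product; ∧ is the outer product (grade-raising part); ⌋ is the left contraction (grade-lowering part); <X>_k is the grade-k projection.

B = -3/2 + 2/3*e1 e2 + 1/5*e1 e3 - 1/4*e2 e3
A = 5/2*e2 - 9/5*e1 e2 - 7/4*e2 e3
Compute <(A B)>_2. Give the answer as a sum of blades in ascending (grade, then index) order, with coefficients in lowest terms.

step 1: 131/80 - 5/3*e1 - 15/4*e2 - 5/8*e3 + 61/20*e1 e2 + 97/60*e1 e3 + 597/200*e2 e3 - 1/2*e1 e2 e3
step 2: 61/20*e1 e2 + 97/60*e1 e3 + 597/200*e2 e3
Answer: 61/20*e1 e2 + 97/60*e1 e3 + 597/200*e2 e3


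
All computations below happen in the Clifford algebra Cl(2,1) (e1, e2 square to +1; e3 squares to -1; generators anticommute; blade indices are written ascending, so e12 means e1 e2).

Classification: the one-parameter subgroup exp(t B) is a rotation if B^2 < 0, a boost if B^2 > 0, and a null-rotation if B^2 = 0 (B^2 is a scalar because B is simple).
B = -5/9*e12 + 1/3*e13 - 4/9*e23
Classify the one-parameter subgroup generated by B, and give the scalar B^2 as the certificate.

B^2 term by term: the squares give (-5/9)^2*(e12)^2 + (1/3)^2*(e13)^2 + (-4/9)^2*(e23)^2 = 25/81*(-1) + 1/9*(+1) + 16/81*(+1) = 0 (each basis 2-blade squares to minus the product of its generators' squares); cross terms between blades sharing an index anticommute and cancel. So B^2 = 0.
Answer: null-rotation, certificate B^2 = 0. B^2 = 0 is basis-independent, so its sign is the whole story.


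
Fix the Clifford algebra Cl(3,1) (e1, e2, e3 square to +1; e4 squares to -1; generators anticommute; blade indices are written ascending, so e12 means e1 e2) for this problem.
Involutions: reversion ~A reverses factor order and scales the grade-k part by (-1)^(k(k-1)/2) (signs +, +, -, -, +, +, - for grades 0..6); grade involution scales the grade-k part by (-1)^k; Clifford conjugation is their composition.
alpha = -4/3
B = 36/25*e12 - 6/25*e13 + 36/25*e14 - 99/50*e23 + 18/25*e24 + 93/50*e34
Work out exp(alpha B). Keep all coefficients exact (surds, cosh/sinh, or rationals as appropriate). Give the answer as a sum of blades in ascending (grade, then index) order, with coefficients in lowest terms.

B^2 term by term: the squares give (36/25)^2*(e12)^2 + (-6/25)^2*(e13)^2 + (36/25)^2*(e14)^2 + (-99/50)^2*(e23)^2 + (18/25)^2*(e24)^2 + (93/50)^2*(e34)^2 = 1296/625*(-1) + 36/625*(-1) + 1296/625*(+1) + 9801/2500*(-1) + 324/625*(+1) + 8649/2500*(+1) = 0 (each basis 2-blade squares to minus the product of its generators' squares); cross terms between blades sharing an index anticommute and cancel; the commuting (index-disjoint) pairs give grade-4 terms 2*c*c'*(blade product), which cancel blade by blade — e1234: 3348/625 + 216/625 - 3564/625 = 0 — confirming B is simple. So B^2 = 0.
B^2 = 0, and the exponential is exactly linear here: exp(alpha B) = 1 + alpha B (parabolic case).
Answer: 1 - 48/25*e12 + 8/25*e13 - 48/25*e14 + 66/25*e23 - 24/25*e24 - 62/25*e34


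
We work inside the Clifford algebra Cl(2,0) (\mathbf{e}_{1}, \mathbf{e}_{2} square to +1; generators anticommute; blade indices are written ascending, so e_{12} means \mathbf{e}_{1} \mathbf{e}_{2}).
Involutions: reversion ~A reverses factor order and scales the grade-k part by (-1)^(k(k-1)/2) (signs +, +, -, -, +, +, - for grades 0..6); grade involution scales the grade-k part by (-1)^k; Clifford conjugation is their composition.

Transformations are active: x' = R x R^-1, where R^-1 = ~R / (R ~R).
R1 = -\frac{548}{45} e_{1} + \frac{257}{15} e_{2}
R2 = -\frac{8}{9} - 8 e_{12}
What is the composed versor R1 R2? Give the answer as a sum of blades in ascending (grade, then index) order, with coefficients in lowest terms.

Distribute over the terms of R1 (each basis-blade product reordered to ascending indices, repeated generators contracted through their squares):
(-\frac{548}{45} e_{1}) R2 = \frac{4384}{405} e_{1} + \frac{4384}{45} e_{2}
(\frac{257}{15} e_{2}) R2 = \frac{2056}{15} e_{1} - \frac{2056}{135} e_{2}
Summing the partial products and collecting blades:
Answer: \frac{59896}{405} e_{1} + \frac{11096}{135} e_{2}


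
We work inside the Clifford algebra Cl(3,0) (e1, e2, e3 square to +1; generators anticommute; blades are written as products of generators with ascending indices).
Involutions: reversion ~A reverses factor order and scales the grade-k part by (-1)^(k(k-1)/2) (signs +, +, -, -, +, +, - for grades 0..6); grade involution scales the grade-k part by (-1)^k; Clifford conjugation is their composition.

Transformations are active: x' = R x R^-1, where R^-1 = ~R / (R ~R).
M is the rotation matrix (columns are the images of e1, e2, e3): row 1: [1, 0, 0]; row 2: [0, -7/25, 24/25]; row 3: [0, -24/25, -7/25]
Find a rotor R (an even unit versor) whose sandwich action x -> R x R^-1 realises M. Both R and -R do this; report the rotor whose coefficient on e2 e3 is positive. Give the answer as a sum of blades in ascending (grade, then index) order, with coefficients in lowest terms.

Method: write R = a + b12*e1 e2 + b13*e1 e3 + b23*e2 e3 with a^2 + b12^2 + b13^2 + b23^2 = 1 (so R^-1 = ~R). Expanding the columns R e_j ~R gives tr M = 4a^2 - 1 and, from the antisymmetric part, M21 - M12 = -4a*b12, M13 - M31 = 4a*b13, M32 - M23 = -4a*b23.
Here tr M = 11/25, so a^2 = (1 + tr M)/4 = 9/25 and a = ±3/5. Taking a = 3/5: M21 - M12 = 0, M13 - M31 = 0, M32 - M23 = -48/25, giving b12 = 0, b13 = 0, b23 = 4/5, i.e. R = 3/5 + 4/5*e2 e3.
Its e2 e3 coefficient is already positive.
Answer: 3/5 + 4/5*e2 e3. Recall the cover is two-to-one: with M of trace 11/25, both preimages act alike, and the stated e2 e3 sign chooses the sheet.


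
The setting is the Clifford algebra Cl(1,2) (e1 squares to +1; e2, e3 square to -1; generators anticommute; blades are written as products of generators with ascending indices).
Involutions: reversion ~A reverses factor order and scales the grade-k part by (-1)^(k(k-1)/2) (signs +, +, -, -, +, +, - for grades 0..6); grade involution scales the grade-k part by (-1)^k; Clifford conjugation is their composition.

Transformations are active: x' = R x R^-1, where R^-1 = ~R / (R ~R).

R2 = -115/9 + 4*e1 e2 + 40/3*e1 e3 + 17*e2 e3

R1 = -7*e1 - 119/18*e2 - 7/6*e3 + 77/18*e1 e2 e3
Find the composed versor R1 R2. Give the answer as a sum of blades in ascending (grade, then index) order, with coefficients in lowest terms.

Distribute over the terms of R1 (each basis-blade product reordered to ascending indices, repeated generators contracted through their squares):
(-7*e1) R2 = 805/9*e1 - 28*e2 - 280/3*e3 - 119*e1 e2 e3
(-119/18*e2) R2 = -238/9*e1 + 13685/162*e2 + 2023/18*e3 + 2380/27*e1 e2 e3
(-7/6*e3) R2 = -140/9*e1 - 119/6*e2 + 805/54*e3 - 14/3*e1 e2 e3
(77/18*e1 e2 e3) R2 = -1309/18*e1 - 1540/27*e2 + 154/9*e3 - 8855/162*e1 e2 e3
Summing the partial products and collecting blades:
Answer: -455/18*e1 - 1652/81*e2 + 1379/27*e3 - 14609/162*e1 e2 e3


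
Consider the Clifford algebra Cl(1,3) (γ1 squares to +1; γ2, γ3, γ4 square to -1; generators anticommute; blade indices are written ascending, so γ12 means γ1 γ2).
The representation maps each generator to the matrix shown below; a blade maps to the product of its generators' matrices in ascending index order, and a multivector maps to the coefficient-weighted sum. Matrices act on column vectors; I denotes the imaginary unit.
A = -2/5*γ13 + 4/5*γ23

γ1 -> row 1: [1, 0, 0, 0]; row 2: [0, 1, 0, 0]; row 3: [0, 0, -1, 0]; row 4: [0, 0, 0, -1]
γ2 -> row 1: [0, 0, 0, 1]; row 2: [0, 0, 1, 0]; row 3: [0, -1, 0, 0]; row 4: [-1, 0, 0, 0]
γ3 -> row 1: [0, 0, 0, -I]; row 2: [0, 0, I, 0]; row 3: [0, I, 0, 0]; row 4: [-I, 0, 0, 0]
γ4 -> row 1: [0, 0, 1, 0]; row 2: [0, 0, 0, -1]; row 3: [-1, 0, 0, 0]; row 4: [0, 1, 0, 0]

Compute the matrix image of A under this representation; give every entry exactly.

Bivector images (products of the table entries): rho(γ13) = rho(γ1)rho(γ3) = row 1: [0, 0, 0, -I]; row 2: [0, 0, I, 0]; row 3: [0, -I, 0, 0]; row 4: [I, 0, 0, 0]; rho(γ23) = rho(γ2)rho(γ3) = row 1: [-I, 0, 0, 0]; row 2: [0, I, 0, 0]; row 3: [0, 0, -I, 0]; row 4: [0, 0, 0, I].
M = (-2/5)*rho(γ13) + (4/5)*rho(γ23), summed entrywise:
Answer: row 1: [-4*I/5, 0, 0, 2*I/5]; row 2: [0, 4*I/5, -2*I/5, 0]; row 3: [0, 2*I/5, -4*I/5, 0]; row 4: [-2*I/5, 0, 0, 4*I/5]


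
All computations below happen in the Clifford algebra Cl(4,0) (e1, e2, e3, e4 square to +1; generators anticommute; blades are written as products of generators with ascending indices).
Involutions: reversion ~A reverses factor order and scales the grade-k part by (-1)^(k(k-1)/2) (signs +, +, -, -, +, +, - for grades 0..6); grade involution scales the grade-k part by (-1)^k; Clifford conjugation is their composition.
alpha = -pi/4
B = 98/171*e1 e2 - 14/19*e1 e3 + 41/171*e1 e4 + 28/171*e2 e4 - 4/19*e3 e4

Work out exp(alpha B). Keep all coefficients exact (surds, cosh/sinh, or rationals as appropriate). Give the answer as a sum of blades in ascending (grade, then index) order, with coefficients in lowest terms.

B^2 term by term: the squares give (98/171)^2*(e1 e2)^2 + (-14/19)^2*(e1 e3)^2 + (41/171)^2*(e1 e4)^2 + (28/171)^2*(e2 e4)^2 + (-4/19)^2*(e3 e4)^2 = 9604/29241*(-1) + 196/361*(-1) + 1681/29241*(-1) + 784/29241*(-1) + 16/361*(-1) = -1 (each basis 2-blade squares to minus the product of its generators' squares); cross terms between blades sharing an index anticommute and cancel; the commuting (index-disjoint) pairs give grade-4 terms 2*c*c'*(blade product), which cancel blade by blade — e1 e2 e3 e4: -784/3249 + 784/3249 = 0 — confirming B is simple. So B^2 = -1.
B^2 = -1 — a negative square means the series sums to a rotation: l = 1, alpha*l = -pi/4, so exp(alpha B) = cos(-pi/4) + (sin(-pi/4)/1)*B = sqrt(2)/2 + (-sqrt(2)/2)*B.
Answer: sqrt(2)/2 - 49*sqrt(2)/171*e1 e2 + 7*sqrt(2)/19*e1 e3 - 41*sqrt(2)/342*e1 e4 - 14*sqrt(2)/171*e2 e4 + 2*sqrt(2)/19*e3 e4


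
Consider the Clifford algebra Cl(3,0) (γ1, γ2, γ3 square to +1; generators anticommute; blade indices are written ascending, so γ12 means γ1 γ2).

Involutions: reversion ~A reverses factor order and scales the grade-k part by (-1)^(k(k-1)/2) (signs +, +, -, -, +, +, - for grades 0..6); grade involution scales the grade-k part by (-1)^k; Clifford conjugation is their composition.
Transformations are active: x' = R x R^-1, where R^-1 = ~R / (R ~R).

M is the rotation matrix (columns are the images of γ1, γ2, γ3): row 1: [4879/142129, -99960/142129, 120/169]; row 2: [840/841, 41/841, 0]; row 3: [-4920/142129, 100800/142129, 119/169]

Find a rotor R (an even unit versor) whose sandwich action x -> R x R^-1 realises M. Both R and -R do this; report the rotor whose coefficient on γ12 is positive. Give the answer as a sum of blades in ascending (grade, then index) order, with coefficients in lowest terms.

Method: write R = a + b12*γ12 + b13*γ13 + b23*γ23 with a^2 + b12^2 + b13^2 + b23^2 = 1 (so R^-1 = ~R). Expanding the columns R e_j ~R gives tr M = 4a^2 - 1 and, from the antisymmetric part, M21 - M12 = -4a*b12, M13 - M31 = 4a*b13, M32 - M23 = -4a*b23.
Here tr M = 111887/142129, so a^2 = (1 + tr M)/4 = 63504/142129 and a = ±252/377. Taking a = 252/377: M21 - M12 = 241920/142129, M13 - M31 = 105840/142129, M32 - M23 = 100800/142129, giving b12 = -240/377, b13 = 105/377, b23 = -100/377, i.e. R = 252/377 - 240/377*γ12 + 105/377*γ13 - 100/377*γ23.
Its γ12 coefficient is negative, so report the other preimage -R.
Answer: -252/377 + 240/377*γ12 - 105/377*γ13 + 100/377*γ23. Why the constraint matters: R and -R act identically through the sandwich — M has trace 111887/142129 either way — so only the sign condition on γ12 picks one of the two preimages.


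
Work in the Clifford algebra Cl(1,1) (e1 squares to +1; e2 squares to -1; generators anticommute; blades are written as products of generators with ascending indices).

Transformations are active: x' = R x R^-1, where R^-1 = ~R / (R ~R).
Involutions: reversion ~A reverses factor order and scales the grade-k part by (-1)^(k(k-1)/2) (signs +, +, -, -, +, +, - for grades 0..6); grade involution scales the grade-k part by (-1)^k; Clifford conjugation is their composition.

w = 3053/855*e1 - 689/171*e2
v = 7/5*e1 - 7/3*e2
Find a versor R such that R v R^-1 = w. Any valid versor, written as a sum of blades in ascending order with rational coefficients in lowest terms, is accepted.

Equal squares first: v^2 = w^2 = -784/225. Then v + w = 850/171*e1 - 1088/171*e2 is a versor taking v to w, provided it is invertible.
Answer: 850/171*e1 - 1088/171*e2


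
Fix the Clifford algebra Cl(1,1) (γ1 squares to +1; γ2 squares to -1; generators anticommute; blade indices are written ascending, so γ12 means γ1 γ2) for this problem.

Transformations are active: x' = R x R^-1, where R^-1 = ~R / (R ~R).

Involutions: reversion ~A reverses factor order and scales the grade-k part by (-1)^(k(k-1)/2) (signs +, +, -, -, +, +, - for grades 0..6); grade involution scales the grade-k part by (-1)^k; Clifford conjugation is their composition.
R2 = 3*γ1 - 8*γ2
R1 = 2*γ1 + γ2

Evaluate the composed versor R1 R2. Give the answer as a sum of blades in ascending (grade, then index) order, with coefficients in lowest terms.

Distribute over the terms of R1 (each basis-blade product reordered to ascending indices, repeated generators contracted through their squares):
(2*γ1) R2 = 6 - 16*γ12
(γ2) R2 = 8 - 3*γ12
Summing the partial products and collecting blades:
Answer: 14 - 19*γ12


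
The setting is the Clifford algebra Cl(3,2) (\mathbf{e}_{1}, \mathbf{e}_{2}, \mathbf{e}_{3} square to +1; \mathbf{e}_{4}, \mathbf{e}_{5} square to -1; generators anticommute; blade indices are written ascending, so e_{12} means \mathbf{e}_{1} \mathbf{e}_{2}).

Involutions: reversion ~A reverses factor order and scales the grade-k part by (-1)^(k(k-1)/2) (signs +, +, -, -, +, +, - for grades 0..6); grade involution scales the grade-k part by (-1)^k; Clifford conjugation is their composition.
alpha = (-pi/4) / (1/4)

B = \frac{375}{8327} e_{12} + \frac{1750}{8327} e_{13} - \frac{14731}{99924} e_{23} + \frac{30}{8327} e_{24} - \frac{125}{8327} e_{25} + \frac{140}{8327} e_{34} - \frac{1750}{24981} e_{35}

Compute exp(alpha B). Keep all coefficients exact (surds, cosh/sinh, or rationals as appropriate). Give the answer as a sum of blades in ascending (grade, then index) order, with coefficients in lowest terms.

B^2 term by term: the squares give (\frac{375}{8327})^2*(e_{12})^2 + (\frac{1750}{8327})^2*(e_{13})^2 + (-\frac{14731}{99924})^2*(e_{23})^2 + (\frac{30}{8327})^2*(e_{24})^2 + (-\frac{125}{8327})^2*(e_{25})^2 + (\frac{140}{8327})^2*(e_{34})^2 + (-\frac{1750}{24981})^2*(e_{35})^2 = \frac{140625}{69338929}*(-1) + \frac{3062500}{69338929}*(-1) + \frac{217002361}{9984805776}*(-1) + \frac{900}{69338929}*(+1) + \frac{15625}{69338929}*(+1) + \frac{19600}{69338929}*(+1) + \frac{3062500}{624050361}*(+1) = -\frac{1}{16} (each basis 2-blade squares to minus the product of its generators' squares); cross terms between blades sharing an index anticommute and cancel; the commuting (index-disjoint) pairs give grade-4 terms 2*c*c'*(blade product), which cancel blade by blade — e_{1234}: \frac{105000}{69338929} - \frac{105000}{69338929} = 0; e_{1235}: -\frac{437500}{69338929} + \frac{437500}{69338929} = 0; e_{2345}: \frac{35000}{69338929} - \frac{35000}{69338929} = 0 — confirming B is simple. So B^2 = -\frac{1}{16}.
B^2 = -\frac{1}{16} — the series telescopes trigonometrically here: l = \frac{1}{4}, alpha*l = - \frac{\pi}{4}, so exp(alpha B) = cos(- \frac{\pi}{4}) + (sin(- \frac{\pi}{4})/(\frac{1}{4}))*B = \frac{\sqrt{2}}{2} + (- 2 \sqrt{2})*B.
Answer: \frac{\sqrt{2}}{2} - \frac{750 \sqrt{2}}{8327} e_{12} - \frac{3500 \sqrt{2}}{8327} e_{13} + \frac{14731 \sqrt{2}}{49962} e_{23} - \frac{60 \sqrt{2}}{8327} e_{24} + \frac{250 \sqrt{2}}{8327} e_{25} - \frac{280 \sqrt{2}}{8327} e_{34} + \frac{3500 \sqrt{2}}{24981} e_{35}


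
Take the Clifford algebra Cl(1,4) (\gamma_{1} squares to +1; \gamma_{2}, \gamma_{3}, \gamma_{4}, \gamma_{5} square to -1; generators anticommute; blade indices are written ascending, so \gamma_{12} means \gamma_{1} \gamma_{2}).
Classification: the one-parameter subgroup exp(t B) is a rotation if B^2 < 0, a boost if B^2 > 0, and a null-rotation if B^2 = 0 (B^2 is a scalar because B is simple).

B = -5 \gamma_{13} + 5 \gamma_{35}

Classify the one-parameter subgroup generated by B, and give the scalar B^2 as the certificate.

B^2 term by term: the squares give (-5)^2*(\gamma_{13})^2 + (5)^2*(\gamma_{35})^2 = 25*(+1) + 25*(-1) = 0 (each basis 2-blade squares to minus the product of its generators' squares); cross terms between blades sharing an index anticommute and cancel. So B^2 = 0.
Answer: null-rotation, certificate B^2 = 0. Certificate logic: 0 is a conjugation-invariant scalar, so its sign fixes rotation versus boost versus null-rotation outright.


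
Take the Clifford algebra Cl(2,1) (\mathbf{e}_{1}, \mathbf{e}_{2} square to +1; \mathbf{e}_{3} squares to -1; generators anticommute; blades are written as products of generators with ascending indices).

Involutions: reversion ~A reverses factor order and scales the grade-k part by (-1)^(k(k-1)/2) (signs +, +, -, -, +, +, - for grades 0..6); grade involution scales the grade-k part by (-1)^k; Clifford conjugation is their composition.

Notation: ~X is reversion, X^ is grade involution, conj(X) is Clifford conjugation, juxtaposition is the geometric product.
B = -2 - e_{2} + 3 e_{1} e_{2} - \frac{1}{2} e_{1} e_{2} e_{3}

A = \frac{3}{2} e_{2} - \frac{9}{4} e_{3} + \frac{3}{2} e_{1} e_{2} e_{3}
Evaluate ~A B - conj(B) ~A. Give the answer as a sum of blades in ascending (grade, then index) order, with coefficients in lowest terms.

first term: -\frac{3}{4} - \frac{9}{2} e_{1} - 3 e_{2} + 9 e_{3} - \frac{9}{8} e_{1} e_{2} - \frac{3}{4} e_{1} e_{3} - \frac{9}{4} e_{2} e_{3} - \frac{15}{4} e_{1} e_{2} e_{3}
second term: \frac{9}{4} - \frac{9}{2} e_{1} - 3 e_{2} - \frac{9}{8} e_{1} e_{2} + \frac{9}{4} e_{1} e_{3} - \frac{9}{4} e_{2} e_{3} + \frac{39}{4} e_{1} e_{2} e_{3}
Answer: -3 + 9 e_{3} - 3 e_{1} e_{3} - \frac{27}{2} e_{1} e_{2} e_{3}


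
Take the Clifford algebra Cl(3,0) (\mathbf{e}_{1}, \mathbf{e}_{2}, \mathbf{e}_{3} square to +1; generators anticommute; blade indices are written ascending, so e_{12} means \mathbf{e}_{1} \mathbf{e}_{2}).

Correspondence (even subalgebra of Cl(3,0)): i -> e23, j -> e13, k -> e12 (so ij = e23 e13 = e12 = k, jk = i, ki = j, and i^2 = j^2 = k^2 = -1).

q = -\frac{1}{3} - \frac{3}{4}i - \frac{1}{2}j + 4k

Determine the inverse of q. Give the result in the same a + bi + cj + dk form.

In blades: q = -\frac{1}{3} + 4 e_{12} - \frac{1}{2} e_{13} - \frac{3}{4} e_{23}.
With qbar = -\frac{1}{3} - 4 e_{12} + \frac{1}{2} e_{13} + \frac{3}{4} e_{23} (scalar fixed, mapped units negated), q qbar = \frac{2437}{144} (the sum of squared coefficients), so q^-1 = qbar / (\frac{2437}{144}) = -\frac{48}{2437} - \frac{576}{2437} e_{12} + \frac{72}{2437} e_{13} + \frac{108}{2437} e_{23}; translating back:
Answer: -\frac{48}{2437} + \frac{108}{2437}i + \frac{72}{2437}j - \frac{576}{2437}k


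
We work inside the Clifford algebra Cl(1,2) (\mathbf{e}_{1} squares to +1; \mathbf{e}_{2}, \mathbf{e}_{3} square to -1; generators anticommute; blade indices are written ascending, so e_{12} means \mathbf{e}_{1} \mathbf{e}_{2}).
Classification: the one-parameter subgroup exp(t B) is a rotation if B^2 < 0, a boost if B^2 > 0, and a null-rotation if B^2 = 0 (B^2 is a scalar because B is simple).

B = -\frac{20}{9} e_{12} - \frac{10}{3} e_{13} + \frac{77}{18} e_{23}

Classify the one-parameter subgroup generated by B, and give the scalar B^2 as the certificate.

B^2 term by term: the squares give (-\frac{20}{9})^2*(e_{12})^2 + (-\frac{10}{3})^2*(e_{13})^2 + (\frac{77}{18})^2*(e_{23})^2 = \frac{400}{81}*(+1) + \frac{100}{9}*(+1) + \frac{5929}{324}*(-1) = -\frac{9}{4} (each basis 2-blade squares to minus the product of its generators' squares); cross terms between blades sharing an index anticommute and cancel. So B^2 = -\frac{9}{4}.
Answer: rotation, certificate B^2 = -\frac{9}{4}. Why this suffices: the scalar -\frac{9}{4} survives any versor conjugation, so its sign alone determines the class however B is presented.


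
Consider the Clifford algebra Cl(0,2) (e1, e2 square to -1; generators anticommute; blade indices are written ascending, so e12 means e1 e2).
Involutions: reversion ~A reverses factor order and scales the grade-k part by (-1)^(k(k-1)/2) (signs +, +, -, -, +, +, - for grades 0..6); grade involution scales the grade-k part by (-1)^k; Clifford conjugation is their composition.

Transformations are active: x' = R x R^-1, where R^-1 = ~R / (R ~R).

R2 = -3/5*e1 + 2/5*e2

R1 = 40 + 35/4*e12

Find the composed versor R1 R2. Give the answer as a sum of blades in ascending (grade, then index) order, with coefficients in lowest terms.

Distribute over the terms of R1 (each basis-blade product reordered to ascending indices, repeated generators contracted through their squares):
(40) R2 = -24*e1 + 16*e2
(35/4*e12) R2 = -7/2*e1 - 21/4*e2
Summing the partial products and collecting blades:
Answer: -55/2*e1 + 43/4*e2


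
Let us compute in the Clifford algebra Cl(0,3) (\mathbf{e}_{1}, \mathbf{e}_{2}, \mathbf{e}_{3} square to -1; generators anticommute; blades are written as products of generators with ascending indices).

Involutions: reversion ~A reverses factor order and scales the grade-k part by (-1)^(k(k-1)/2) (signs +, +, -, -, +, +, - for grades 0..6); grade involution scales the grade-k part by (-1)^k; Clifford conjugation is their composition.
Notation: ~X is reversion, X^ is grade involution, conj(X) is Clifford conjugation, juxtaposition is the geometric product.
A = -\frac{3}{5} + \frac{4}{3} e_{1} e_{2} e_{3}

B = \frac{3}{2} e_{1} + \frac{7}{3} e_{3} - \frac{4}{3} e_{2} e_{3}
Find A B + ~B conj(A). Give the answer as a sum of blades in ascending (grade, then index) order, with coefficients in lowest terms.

first term: \frac{79}{90} e_{1} - \frac{7}{5} e_{3} - \frac{28}{9} e_{1} e_{2} - \frac{6}{5} e_{2} e_{3}
second term: -\frac{241}{90} e_{1} - \frac{7}{5} e_{3} - \frac{28}{9} e_{1} e_{2} - \frac{14}{5} e_{2} e_{3}
Answer: -\frac{9}{5} e_{1} - \frac{14}{5} e_{3} - \frac{56}{9} e_{1} e_{2} - 4 e_{2} e_{3}


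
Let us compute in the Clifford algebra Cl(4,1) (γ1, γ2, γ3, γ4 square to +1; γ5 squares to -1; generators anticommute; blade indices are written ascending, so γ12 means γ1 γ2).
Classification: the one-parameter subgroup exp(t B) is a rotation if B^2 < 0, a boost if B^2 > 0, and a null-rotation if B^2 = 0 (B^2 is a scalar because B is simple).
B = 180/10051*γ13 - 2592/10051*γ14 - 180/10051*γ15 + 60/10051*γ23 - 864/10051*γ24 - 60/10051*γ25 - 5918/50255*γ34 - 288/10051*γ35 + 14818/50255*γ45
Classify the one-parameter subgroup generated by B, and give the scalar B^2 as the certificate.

B^2 term by term: the squares give (180/10051)^2*(γ13)^2 + (-2592/10051)^2*(γ14)^2 + (-180/10051)^2*(γ15)^2 + (60/10051)^2*(γ23)^2 + (-864/10051)^2*(γ24)^2 + (-60/10051)^2*(γ25)^2 + (-5918/50255)^2*(γ34)^2 + (-288/10051)^2*(γ35)^2 + (14818/50255)^2*(γ45)^2 = 32400/101022601*(-1) + 6718464/101022601*(-1) + 32400/101022601*(+1) + 3600/101022601*(-1) + 746496/101022601*(-1) + 3600/101022601*(+1) + 35022724/2525565025*(-1) + 82944/101022601*(+1) + 219573124/2525565025*(+1) = 0 (each basis 2-blade squares to minus the product of its generators' squares); cross terms between blades sharing an index anticommute and cancel; the commuting (index-disjoint) pairs give grade-4 terms 2*c*c'*(blade product), which cancel blade by blade — γ1234: 311040/101022601 - 311040/101022601 = 0; γ1235: 21600/101022601 - 21600/101022601 = 0; γ1245: -311040/101022601 + 311040/101022601 = 0; γ1345: 1066896/101022601 - 1492992/101022601 + 426096/101022601 = 0; γ2345: 355632/101022601 - 497664/101022601 + 142032/101022601 = 0 — confirming B is simple. So B^2 = 0.
Answer: null-rotation, certificate B^2 = 0. Because 0 is invariant under every versor sandwich, the classification follows from its sign alone.


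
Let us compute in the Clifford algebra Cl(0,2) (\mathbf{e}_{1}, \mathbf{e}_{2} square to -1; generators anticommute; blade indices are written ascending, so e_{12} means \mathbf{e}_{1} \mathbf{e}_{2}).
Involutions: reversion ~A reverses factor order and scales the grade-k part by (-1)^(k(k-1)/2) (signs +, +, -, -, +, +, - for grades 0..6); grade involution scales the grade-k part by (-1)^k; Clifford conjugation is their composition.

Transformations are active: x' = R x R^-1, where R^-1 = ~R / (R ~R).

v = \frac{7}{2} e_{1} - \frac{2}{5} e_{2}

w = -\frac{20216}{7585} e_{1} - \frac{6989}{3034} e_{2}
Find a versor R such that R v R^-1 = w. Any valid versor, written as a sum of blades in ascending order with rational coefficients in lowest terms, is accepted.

Take R = v + w = \frac{12663}{15170} e_{1} - \frac{41013}{15170} e_{2}. Because q(v) = q(w) = -\frac{1241}{100}, conjugation by R sends v exactly to w.
Answer: \frac{12663}{15170} e_{1} - \frac{41013}{15170} e_{2}


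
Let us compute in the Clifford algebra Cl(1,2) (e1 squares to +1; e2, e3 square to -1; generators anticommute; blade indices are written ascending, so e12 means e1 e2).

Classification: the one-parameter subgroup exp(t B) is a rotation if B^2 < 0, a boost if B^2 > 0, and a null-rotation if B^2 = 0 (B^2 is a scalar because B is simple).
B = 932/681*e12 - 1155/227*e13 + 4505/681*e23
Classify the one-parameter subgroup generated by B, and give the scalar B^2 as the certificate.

B^2 term by term: the squares give (932/681)^2*(e12)^2 + (-1155/227)^2*(e13)^2 + (4505/681)^2*(e23)^2 = 868624/463761*(+1) + 1334025/51529*(+1) + 20295025/463761*(-1) = -16 (each basis 2-blade squares to minus the product of its generators' squares); cross terms between blades sharing an index anticommute and cancel. So B^2 = -16.
Answer: rotation, certificate B^2 = -16. Certificate logic: -16 is a conjugation-invariant scalar, so its sign fixes rotation versus boost versus null-rotation outright.


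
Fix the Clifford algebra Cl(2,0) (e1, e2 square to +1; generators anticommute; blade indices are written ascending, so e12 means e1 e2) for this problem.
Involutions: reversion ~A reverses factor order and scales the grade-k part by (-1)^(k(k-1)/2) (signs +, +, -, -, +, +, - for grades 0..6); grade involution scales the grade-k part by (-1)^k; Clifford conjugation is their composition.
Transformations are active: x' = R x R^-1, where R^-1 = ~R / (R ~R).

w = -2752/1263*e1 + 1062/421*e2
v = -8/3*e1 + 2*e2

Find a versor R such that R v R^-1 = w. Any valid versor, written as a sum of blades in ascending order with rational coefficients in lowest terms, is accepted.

Construction: equal norms (both 100/9) license R = v + w = -2040/421*e1 + 1904/421*e2 — nothing changes along that direction, while (v - w)/2 changes sign, so v maps onto w.
Answer: -2040/421*e1 + 1904/421*e2


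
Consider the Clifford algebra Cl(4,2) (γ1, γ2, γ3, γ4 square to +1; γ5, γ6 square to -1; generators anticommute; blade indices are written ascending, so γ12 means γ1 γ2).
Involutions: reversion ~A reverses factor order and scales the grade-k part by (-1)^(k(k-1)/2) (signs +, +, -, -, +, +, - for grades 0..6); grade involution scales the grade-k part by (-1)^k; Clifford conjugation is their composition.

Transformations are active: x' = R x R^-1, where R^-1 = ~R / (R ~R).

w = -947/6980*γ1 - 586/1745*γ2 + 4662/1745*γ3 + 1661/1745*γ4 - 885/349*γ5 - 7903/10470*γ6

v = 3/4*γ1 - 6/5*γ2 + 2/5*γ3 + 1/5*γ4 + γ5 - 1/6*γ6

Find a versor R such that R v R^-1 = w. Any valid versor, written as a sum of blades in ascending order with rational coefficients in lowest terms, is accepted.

Reasoning: v^2 = w^2 = 4229/3600 since conjugation preserves the quadratic form; R = v + w = 1072/1745*γ1 - 536/349*γ2 + 1072/349*γ3 + 402/349*γ4 - 536/349*γ5 - 1608/1745*γ6 is then valid when invertible, keeping its own part and reversing (v - w)/2.
Answer: 1072/1745*γ1 - 536/349*γ2 + 1072/349*γ3 + 402/349*γ4 - 536/349*γ5 - 1608/1745*γ6


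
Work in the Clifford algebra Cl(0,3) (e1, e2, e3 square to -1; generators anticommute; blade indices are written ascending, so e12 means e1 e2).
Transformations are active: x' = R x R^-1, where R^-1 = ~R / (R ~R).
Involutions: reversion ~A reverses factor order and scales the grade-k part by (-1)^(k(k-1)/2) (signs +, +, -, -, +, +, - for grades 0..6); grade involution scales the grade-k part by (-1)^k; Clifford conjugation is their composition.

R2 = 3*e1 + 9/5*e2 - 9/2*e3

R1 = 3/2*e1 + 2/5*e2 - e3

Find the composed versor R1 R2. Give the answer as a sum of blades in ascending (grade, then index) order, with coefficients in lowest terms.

Distribute over the terms of R1 (each basis-blade product reordered to ascending indices, repeated generators contracted through their squares):
(3/2*e1) R2 = -9/2 + 27/10*e12 - 27/4*e13
(2/5*e2) R2 = -18/25 - 6/5*e12 - 9/5*e23
(-e3) R2 = -9/2 + 3*e13 + 9/5*e23
Summing the partial products and collecting blades:
Answer: -243/25 + 3/2*e12 - 15/4*e13


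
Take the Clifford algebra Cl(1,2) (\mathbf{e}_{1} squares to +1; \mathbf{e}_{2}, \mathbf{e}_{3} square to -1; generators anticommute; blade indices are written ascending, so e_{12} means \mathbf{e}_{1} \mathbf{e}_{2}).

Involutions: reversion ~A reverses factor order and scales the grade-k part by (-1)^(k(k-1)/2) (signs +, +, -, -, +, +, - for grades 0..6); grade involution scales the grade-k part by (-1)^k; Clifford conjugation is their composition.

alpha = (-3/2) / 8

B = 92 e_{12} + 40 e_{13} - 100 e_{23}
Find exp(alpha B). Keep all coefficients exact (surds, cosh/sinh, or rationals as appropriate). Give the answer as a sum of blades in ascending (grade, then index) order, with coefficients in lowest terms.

B^2 term by term: the squares give (92)^2*(e_{12})^2 + (40)^2*(e_{13})^2 + (-100)^2*(e_{23})^2 = 8464*(+1) + 1600*(+1) + 10000*(-1) = 64 (each basis 2-blade squares to minus the product of its generators' squares); cross terms between blades sharing an index anticommute and cancel. So B^2 = 64.
B^2 = 64 — the series telescopes hyperbolically here: l = 8, alpha*l = - \frac{3}{2}, so exp(alpha B) = cosh(- \frac{3}{2}) + (sinh(- \frac{3}{2})/8)*B = \cosh{\left(\frac{3}{2} \right)} + (- \frac{\sinh{\left(\frac{3}{2} \right)}}{8})*B.
Answer: \cosh{\left(\frac{3}{2} \right)} - \frac{23 \sinh{\left(\frac{3}{2} \right)}}{2} e_{12} - 5 \sinh{\left(\frac{3}{2} \right)} e_{13} + \frac{25 \sinh{\left(\frac{3}{2} \right)}}{2} e_{23}


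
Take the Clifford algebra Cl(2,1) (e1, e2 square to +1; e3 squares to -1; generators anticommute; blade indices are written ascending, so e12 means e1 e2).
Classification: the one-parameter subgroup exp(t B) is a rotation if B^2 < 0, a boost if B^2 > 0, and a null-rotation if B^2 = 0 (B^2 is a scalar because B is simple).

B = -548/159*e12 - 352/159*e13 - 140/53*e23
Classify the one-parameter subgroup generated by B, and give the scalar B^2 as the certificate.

B^2 term by term: the squares give (-548/159)^2*(e12)^2 + (-352/159)^2*(e13)^2 + (-140/53)^2*(e23)^2 = 300304/25281*(-1) + 123904/25281*(+1) + 19600/2809*(+1) = 0 (each basis 2-blade squares to minus the product of its generators' squares); cross terms between blades sharing an index anticommute and cancel. So B^2 = 0.
Answer: null-rotation, certificate B^2 = 0. No conjugation can change B^2 = 0; the sign gives the class.


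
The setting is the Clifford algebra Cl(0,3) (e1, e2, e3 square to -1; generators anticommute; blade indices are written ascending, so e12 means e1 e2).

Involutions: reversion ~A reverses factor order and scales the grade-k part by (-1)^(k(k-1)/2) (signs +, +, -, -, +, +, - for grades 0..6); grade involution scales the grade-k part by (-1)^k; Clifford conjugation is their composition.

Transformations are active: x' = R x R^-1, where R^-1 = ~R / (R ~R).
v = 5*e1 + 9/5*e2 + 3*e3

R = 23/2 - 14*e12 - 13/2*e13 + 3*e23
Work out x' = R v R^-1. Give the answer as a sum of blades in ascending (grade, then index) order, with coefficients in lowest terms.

~R = 23/2 + 14*e12 + 13/2*e13 - 3*e23, and R ~R = 759/2, so R^-1 = ~R / (759/2).
R v = 511/5*e1 - 583/10*e2 + 37/5*e3 - 153/10*e123
Answer: 3613/3795*e1 - 22229/3795*e2 - 5399/3795*e3


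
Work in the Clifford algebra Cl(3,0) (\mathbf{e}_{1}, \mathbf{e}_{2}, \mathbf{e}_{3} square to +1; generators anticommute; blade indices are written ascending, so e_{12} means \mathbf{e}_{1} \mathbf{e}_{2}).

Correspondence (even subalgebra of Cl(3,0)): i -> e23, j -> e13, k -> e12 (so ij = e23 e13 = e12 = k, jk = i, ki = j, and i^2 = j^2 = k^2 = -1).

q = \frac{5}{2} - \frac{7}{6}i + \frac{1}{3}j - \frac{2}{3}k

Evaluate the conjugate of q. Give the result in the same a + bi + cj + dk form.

In blades: q = \frac{5}{2} - \frac{2}{3} e_{12} + \frac{1}{3} e_{13} - \frac{7}{6} e_{23}.
Quaternion conjugation is reversion on the even subalgebra: the scalar is fixed and every grade-2 blade flips sign, giving \frac{5}{2} + \frac{2}{3} e_{12} - \frac{1}{3} e_{13} + \frac{7}{6} e_{23}; translating back:
Answer: \frac{5}{2} + \frac{7}{6}i - \frac{1}{3}j + \frac{2}{3}k


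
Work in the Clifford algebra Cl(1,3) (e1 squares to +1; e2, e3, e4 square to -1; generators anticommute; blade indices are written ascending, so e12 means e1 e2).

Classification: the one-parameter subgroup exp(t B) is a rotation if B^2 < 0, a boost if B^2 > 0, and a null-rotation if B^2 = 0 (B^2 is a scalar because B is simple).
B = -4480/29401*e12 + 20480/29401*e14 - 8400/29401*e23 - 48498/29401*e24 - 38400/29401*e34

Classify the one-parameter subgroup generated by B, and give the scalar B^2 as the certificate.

B^2 term by term: the squares give (-4480/29401)^2*(e12)^2 + (20480/29401)^2*(e14)^2 + (-8400/29401)^2*(e23)^2 + (-48498/29401)^2*(e24)^2 + (-38400/29401)^2*(e34)^2 = 20070400/864418801*(+1) + 419430400/864418801*(+1) + 70560000/864418801*(-1) + 2352056004/864418801*(-1) + 1474560000/864418801*(-1) = -4 (each basis 2-blade squares to minus the product of its generators' squares); cross terms between blades sharing an index anticommute and cancel; the commuting (index-disjoint) pairs give grade-4 terms 2*c*c'*(blade product), which cancel blade by blade — e1234: 344064000/864418801 - 344064000/864418801 = 0 — confirming B is simple. So B^2 = -4.
Answer: rotation, certificate B^2 = -4. Key observation: B^2 = -4 is a conjugation invariant, so its sign decides the class regardless of the surface form of B.


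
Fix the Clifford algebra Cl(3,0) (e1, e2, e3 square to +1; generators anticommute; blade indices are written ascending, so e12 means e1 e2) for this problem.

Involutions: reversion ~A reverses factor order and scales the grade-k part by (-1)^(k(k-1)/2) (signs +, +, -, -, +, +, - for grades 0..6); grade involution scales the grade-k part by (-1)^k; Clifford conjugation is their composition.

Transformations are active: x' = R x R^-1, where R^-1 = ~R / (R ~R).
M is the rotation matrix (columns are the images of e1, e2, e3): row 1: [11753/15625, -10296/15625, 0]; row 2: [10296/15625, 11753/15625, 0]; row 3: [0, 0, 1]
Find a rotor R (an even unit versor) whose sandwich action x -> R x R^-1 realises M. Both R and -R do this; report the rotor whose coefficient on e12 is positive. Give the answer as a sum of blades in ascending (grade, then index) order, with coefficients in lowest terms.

Method: write R = a + b12*e12 + b13*e13 + b23*e23 with a^2 + b12^2 + b13^2 + b23^2 = 1 (so R^-1 = ~R). Expanding the columns R e_j ~R gives tr M = 4a^2 - 1 and, from the antisymmetric part, M21 - M12 = -4a*b12, M13 - M31 = 4a*b13, M32 - M23 = -4a*b23.
Here tr M = 39131/15625, so a^2 = (1 + tr M)/4 = 13689/15625 and a = ±117/125. Taking a = 117/125: M21 - M12 = 20592/15625, M13 - M31 = 0, M32 - M23 = 0, giving b12 = -44/125, b13 = 0, b23 = 0, i.e. R = 117/125 - 44/125*e12.
Its e12 coefficient is negative, so report the other preimage -R.
Answer: -117/125 + 44/125*e12. Uniqueness: Spin(3) -> SO(3) maps R and -R to the same rotation of trace 39131/15625; fixing the sign of the e12 coefficient removes the ambiguity.
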